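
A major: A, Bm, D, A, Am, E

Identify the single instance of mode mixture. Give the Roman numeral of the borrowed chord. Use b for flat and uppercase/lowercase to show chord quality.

i

The diatonic triads in A major are A, Bm, C#m, D, E, F#m, G#dim. A, Bm, D and E all belong to that set. But Am (A–C–E) is foreign: the diatonic I on degree 1 is A, whereas Am comes from A minor. It is labeled i.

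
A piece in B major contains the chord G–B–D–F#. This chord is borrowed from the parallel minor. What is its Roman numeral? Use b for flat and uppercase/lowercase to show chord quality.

The root G is the lowered 6th scale degree — diatonically B major has G# there. G–B–D–F# is a major-seventh chord — the form found in B minor, not the diatonic vi (G#m). Borrowed into B major it is written bVImaj7.

bVImaj7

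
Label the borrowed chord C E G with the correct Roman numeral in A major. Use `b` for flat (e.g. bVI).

C is the lowered form of scale degree 3 in A major (the diatonic degree 3 is C#). C–E–G is a major chord — the form found in A minor, not the diatonic iii (C#m). Borrowed into A major it is written bIII.

bIII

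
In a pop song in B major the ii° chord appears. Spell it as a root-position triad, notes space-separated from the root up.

C# E G

The root, C#, is scale degree 2 — the same note in B major and B minor; only the chord quality changes. Building the diminished chord from the parallel minor on C#: C#–E–G.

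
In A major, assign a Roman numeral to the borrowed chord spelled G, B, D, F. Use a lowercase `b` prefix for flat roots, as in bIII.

In A major scale degree 7 is G#; G is its lowered form, from A minor. G–B–D–F is a dominant-seventh chord — the form found in A minor, not the diatonic vii° (G#dim). Borrowed into A major it is written bVII7.

bVII7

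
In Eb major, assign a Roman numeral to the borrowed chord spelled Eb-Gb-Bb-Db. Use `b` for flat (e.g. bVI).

i7

The root Eb is the diatonic 1st degree of Eb major; the borrowing shows in the chord quality. Eb–Gb–Bb–Db is a minor-seventh chord — the form found in Eb minor, not the diatonic I (Eb). Borrowed into Eb major it is written i7.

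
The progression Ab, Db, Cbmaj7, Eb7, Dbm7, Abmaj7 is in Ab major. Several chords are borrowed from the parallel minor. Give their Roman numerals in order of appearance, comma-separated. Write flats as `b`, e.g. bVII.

bIIImaj7, iv7

The diatonic triads in Ab major are Ab, Bbm, Cm, Db, Eb, Fm, Gdim. Of the given chords, Ab, Db, Eb7 and Abmaj7 are diatonic. Cbmaj7 (Cb–Eb–Gb–Bb) doesn't fit — on degree 3 Ab major would have Cm (iii). Cbmaj7 is the degree-3 chord of Ab minor, so it is the borrowed bIIImaj7. But Dbm7 (Db–Fb–Ab–Cb) is foreign: the diatonic IV on degree 4 is Db, whereas Dbm7 comes from Ab minor. It is labeled iv7.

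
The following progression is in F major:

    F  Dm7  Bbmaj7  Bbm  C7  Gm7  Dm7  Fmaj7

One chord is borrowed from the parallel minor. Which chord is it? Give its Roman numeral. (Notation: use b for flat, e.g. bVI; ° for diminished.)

iv

The diatonic triads in F major are F, Gm, Am, Bb, C, Dm, Edim. F, Dm7, Bbmaj7, C7, Gm7 and Fmaj7 are all diatonic. But Bbm (Bb–Db–F) is foreign: the diatonic IV on degree 4 is Bb, whereas Bbm comes from F minor. It is labeled iv.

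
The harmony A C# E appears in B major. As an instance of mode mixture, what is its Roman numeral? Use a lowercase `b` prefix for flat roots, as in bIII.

A is the lowered form of scale degree 7 in B major (the diatonic degree 7 is A#). The diatonic chord on degree 7 would be A#dim (vii°), but A–C#–E is the major chord from B minor. As a borrowed chord it is labeled bVII.

bVII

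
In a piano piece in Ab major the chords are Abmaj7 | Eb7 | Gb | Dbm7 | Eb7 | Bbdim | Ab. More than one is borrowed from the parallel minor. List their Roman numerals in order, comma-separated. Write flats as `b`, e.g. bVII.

bVII, iv7, ii°

The diatonic triads in Ab major are Ab, Bbm, Cm, Db, Eb, Fm, Gdim. Abmaj7, Eb7 and Ab are all diatonic. But Gb (Gb–Bb–Db) is foreign: the diatonic vii° on degree 7 is Gdim, whereas Gb comes from Ab minor. It is labeled bVII. Dbm7 (Db–Fb–Ab–Cb) is not: scale degree 4 in Ab major carries Db (IV). In Ab minor the chord on that degree is Dbm7, so here it functions as iv7, borrowed from the parallel minor. Bbdim (Bb–Db–Fb) is not: scale degree 2 in Ab major carries Bbm (ii). In Ab minor the chord on that degree is Bbdim, so here it functions as ii°, borrowed from the parallel minor.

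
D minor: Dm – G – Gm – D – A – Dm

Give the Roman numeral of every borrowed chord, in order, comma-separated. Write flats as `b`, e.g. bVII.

In D minor (with V from harmonic minor) the diatonic chords are Dm, Edim, F, Gm, A, Bb, C. Dm, Gm and A all belong to that set. G (G–B–D) doesn't fit — on degree 4 D minor would have Gm (iv). G is the degree-4 chord of D major, so it is the borrowed IV. D (D–F#–A) is not: scale degree 1 in D minor carries Dm (i). In D major the chord on that degree is D, so here it functions as I, borrowed from the parallel major.

IV, I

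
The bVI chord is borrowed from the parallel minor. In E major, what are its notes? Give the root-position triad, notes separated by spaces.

C E G

bVI is built on the lowered scale degree 6. In E major degree 6 is C#; lowered it becomes C. Building the major chord from the parallel minor on C: C–E–G.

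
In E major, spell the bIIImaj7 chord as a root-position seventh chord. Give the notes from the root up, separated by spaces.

bIIImaj7 is built on the lowered scale degree 3. In E major degree 3 is G#; lowered it becomes G. Stacking thirds in E minor on G gives G–B–D–F#.

G B D F#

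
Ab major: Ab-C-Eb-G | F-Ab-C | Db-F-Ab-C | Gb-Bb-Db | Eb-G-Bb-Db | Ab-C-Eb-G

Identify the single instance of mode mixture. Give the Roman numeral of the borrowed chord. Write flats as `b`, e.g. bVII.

bVII

Ab major has the diatonic set Ab, Bbm, Cm, Db, Eb, Fm, Gdim. Of the given chords, Ab–C–Eb–G = Abmaj7, F–Ab–C = Fm, Db–F–Ab–C = Dbmaj7 and Eb–G–Bb–Db = Eb7 are diatonic. Gb–Bb–Db is not: scale degree 7 in Ab major carries Gdim (vii°). In Ab minor the chord on that degree is Gb, so here it functions as bVII, borrowed from the parallel minor.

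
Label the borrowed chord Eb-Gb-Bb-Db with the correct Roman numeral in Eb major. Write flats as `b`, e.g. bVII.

The root Eb is the diatonic 1st degree of Eb major; the borrowing shows in the chord quality. Eb–Gb–Bb–Db is a minor-seventh chord — the form found in Eb minor, not the diatonic I (Eb). Borrowed into Eb major it is written i7.

i7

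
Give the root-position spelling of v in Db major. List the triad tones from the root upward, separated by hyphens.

v is built on scale degree 5, which is Ab in both Db major and its parallel. Stacking thirds in Db minor on Ab gives Ab–Cb–Eb.

Ab-Cb-Eb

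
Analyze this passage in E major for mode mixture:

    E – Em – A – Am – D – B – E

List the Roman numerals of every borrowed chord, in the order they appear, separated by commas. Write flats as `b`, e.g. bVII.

i, iv, bVII

E major has the diatonic set E, F#m, G#m, A, B, C#m, D#dim. Of the given chords, E, A and B are diatonic. But Em (E–G–B) is foreign: the diatonic I on degree 1 is E, whereas Em comes from E minor. It is labeled i. Am (A–C–E) is not: scale degree 4 in E major carries A (IV). In E minor the chord on that degree is Am, so here it functions as iv, borrowed from the parallel minor. But D (D–F#–A) is foreign: the diatonic vii° on degree 7 is D#dim, whereas D comes from E minor. It is labeled bVII.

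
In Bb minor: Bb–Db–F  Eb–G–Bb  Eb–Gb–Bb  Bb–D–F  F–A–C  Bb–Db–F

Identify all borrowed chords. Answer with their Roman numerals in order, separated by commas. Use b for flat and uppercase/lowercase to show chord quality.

In Bb minor (with V from harmonic minor) the diatonic chords are Bbm, Cdim, Db, Ebm, F, Gb, Ab. Bb–Db–F = Bbm, Eb–Gb–Bb = Ebm and F–A–C = F all belong to that set. Eb–G–Bb doesn't fit — on degree 4 Bb minor would have Ebm (iv). Eb is the degree-4 chord of Bb major, so it is the borrowed IV. Bb–D–F doesn't fit — on degree 1 Bb minor would have Bbm (i). Bb is the degree-1 chord of Bb major, so it is the borrowed I.

IV, I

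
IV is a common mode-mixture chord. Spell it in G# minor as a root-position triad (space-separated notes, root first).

C# E# G#

The root, C#, is scale degree 4 — the same note in G# minor and G# major; only the chord quality changes. In G# major the chord on C# is C#–E#–G#.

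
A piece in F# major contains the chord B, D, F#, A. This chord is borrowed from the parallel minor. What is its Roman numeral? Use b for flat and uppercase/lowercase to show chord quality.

The root B is the diatonic 4th degree of F# major; the borrowing shows in the chord quality. B–D–F#–A is a minor-seventh chord — the form found in F# minor, not the diatonic IV (B). Borrowed into F# major it is written iv7.

iv7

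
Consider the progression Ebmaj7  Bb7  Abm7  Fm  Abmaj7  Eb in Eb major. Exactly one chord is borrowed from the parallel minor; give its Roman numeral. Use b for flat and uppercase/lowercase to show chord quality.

iv7

Eb major has the diatonic set Eb, Fm, Gm, Ab, Bb, Cm, Ddim. Of the given chords, Ebmaj7, Bb7, Fm, Abmaj7 and Eb are diatonic. Abm7 (Ab–Cb–Eb–Gb) is not: scale degree 4 in Eb major carries Ab (IV). In Eb minor the chord on that degree is Abm7, so here it functions as iv7, borrowed from the parallel minor.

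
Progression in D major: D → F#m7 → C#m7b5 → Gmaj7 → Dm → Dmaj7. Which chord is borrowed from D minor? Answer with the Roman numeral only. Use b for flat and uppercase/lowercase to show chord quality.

i

D major has the diatonic set D, Em, F#m, G, A, Bm, C#dim. D, F#m7, C#m7b5, Gmaj7 and Dmaj7 all belong to that set. Dm (D–F–A) is not: scale degree 1 in D major carries D (I). In D minor the chord on that degree is Dm, so here it functions as i, borrowed from the parallel minor.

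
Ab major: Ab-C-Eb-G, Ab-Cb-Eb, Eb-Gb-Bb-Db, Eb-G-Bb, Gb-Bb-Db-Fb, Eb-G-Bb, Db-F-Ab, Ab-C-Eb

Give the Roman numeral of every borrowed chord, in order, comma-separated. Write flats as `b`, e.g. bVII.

i, v7, bVII7

In Ab major the diatonic chords are Ab, Bbm, Cm, Db, Eb, Fm, Gdim. Of the given chords, Ab–C–Eb–G = Abmaj7, Eb–G–Bb = Eb, Db–F–Ab = Db and Ab–C–Eb = Ab are diatonic. Ab–Cb–Eb is not: scale degree 1 in Ab major carries Ab (I). In Ab minor the chord on that degree is Abm, so here it functions as i, borrowed from the parallel minor. Eb–Gb–Bb–Db doesn't fit — on degree 5 Ab major would have Eb (V). Ebm7 is the degree-5 chord of Ab minor, so it is the borrowed v7. Gb–Bb–Db–Fb is not: scale degree 7 in Ab major carries Gdim (vii°). In Ab minor the chord on that degree is Gb7, so here it functions as bVII7, borrowed from the parallel minor.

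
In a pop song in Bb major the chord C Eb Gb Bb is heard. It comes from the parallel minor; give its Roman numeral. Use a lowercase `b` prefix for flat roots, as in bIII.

iiø7

C is scale degree 2 in Bb major. Diatonically Bb major has Cm (ii) on that degree; C–Eb–Gb–Bb is instead the half-diminished-seventh chord native to Bb minor, so it takes the label iiø7.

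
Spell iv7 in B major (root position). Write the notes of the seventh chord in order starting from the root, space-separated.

E G B D

The root, E, is scale degree 4 — the same note in B major and B minor; only the chord quality changes. In B minor the chord on E is E–G–B–D.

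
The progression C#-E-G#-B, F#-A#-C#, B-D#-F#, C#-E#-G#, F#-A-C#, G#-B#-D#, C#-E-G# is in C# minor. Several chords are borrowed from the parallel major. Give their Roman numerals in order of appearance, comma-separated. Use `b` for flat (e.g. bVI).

IV, I

In C# minor (with V from harmonic minor) the diatonic chords are C#m, D#dim, E, F#m, G#, A, B. Of the given chords, C#–E–G#–B = C#m7, B–D#–F# = B, F#–A–C# = F#m, G#–B#–D# = G# and C#–E–G# = C#m are diatonic. But F#–A#–C# is foreign: the diatonic iv on degree 4 is F#m, whereas F# comes from C# major. It is labeled IV. C#–E#–G# is not: scale degree 1 in C# minor carries C#m (i). In C# major the chord on that degree is C#, so here it functions as I, borrowed from the parallel major.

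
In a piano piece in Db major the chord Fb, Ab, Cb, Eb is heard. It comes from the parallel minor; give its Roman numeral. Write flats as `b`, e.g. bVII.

Fb is the lowered form of scale degree 3 in Db major (the diatonic degree 3 is F). Diatonically Db major has Fm (iii) on that degree; Fb–Ab–Cb–Eb is instead the major-seventh chord native to Db minor, so it takes the label bIIImaj7.

bIIImaj7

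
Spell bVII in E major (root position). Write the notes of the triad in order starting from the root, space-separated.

bVII is built on the lowered scale degree 7. In E major degree 7 is D#; lowered it becomes D. In E minor the chord on D is D–F#–A.

D F# A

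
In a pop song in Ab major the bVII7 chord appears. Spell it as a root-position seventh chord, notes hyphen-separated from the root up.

Gb-Bb-Db-Fb

Scale degree 7 in Ab major is G. bVII7 uses the lowered form, Gb, taken from Ab minor. Stacking thirds in Ab minor on Gb gives Gb–Bb–Db–Fb.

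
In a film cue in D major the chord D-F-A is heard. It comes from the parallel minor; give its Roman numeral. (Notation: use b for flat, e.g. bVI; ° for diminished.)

i

D is scale degree 1 in D major. D–F–A is a minor chord — the form found in D minor, not the diatonic I (D). Borrowed into D major it is written i.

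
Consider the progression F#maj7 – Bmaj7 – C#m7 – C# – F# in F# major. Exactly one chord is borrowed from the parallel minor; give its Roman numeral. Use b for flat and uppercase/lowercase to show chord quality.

v7

F# major has the diatonic set F#, G#m, A#m, B, C#, D#m, E#dim. Of the given chords, F#maj7, Bmaj7, C# and F# are diatonic. But C#m7 (C#–E–G#–B) is foreign: the diatonic V on degree 5 is C#, whereas C#m7 comes from F# minor. It is labeled v7.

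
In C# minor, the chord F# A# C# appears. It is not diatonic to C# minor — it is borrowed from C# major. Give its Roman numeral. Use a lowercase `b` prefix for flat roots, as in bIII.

IV

F# is scale degree 4 in C# minor. Diatonically C# minor has F#m (iv) on that degree; F#–A#–C# is instead the major chord native to C# major, so it takes the label IV.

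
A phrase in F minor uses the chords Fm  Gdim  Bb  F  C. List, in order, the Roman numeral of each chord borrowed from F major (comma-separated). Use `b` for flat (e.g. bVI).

In F minor (with V from harmonic minor) the diatonic chords are Fm, Gdim, Ab, Bbm, C, Db, Eb. Of the given chords, Fm, Gdim and C are diatonic. Bb (Bb–D–F) doesn't fit — on degree 4 F minor would have Bbm (iv). Bb is the degree-4 chord of F major, so it is the borrowed IV. F (F–A–C) is not: scale degree 1 in F minor carries Fm (i). In F major the chord on that degree is F, so here it functions as I, borrowed from the parallel major.

IV, I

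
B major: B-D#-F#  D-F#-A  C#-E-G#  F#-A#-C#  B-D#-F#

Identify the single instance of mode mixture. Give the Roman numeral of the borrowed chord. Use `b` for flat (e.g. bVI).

bIII

B major has the diatonic set B, C#m, D#m, E, F#, G#m, A#dim. Of the given chords, B–D#–F# = B, C#–E–G# = C#m and F#–A#–C# = F# are diatonic. D–F#–A is not: scale degree 3 in B major carries D#m (iii). In B minor the chord on that degree is D, so here it functions as bIII, borrowed from the parallel minor.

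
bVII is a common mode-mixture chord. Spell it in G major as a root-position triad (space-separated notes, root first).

The root of bVII is the lowered 7th degree: F# becomes F. Building the major chord from the parallel minor on F: F–A–C.

F A C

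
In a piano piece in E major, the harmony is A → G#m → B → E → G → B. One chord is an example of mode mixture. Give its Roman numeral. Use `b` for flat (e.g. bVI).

bIII

The diatonic triads in E major are E, F#m, G#m, A, B, C#m, D#dim. A, G#m, B and E are all diatonic. G (G–B–D) is not: scale degree 3 in E major carries G#m (iii). In E minor the chord on that degree is G, so here it functions as bIII, borrowed from the parallel minor.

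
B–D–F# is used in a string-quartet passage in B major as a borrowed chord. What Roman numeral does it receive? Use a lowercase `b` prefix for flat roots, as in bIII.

The root B is the diatonic 1st degree of B major; the borrowing shows in the chord quality. The diatonic chord on degree 1 would be B (I), but B–D–F# is the minor chord from B minor. As a borrowed chord it is labeled i.

i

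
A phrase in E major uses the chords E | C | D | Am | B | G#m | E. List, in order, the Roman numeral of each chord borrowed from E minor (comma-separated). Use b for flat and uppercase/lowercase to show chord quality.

In E major the diatonic chords are E, F#m, G#m, A, B, C#m, D#dim. Of the given chords, E, B and G#m are diatonic. C (C–E–G) doesn't fit — on degree 6 E major would have C#m (vi). C is the degree-6 chord of E minor, so it is the borrowed bVI. D (D–F#–A) doesn't fit — on degree 7 E major would have D#dim (vii°). D is the degree-7 chord of E minor, so it is the borrowed bVII. Am (A–C–E) is not: scale degree 4 in E major carries A (IV). In E minor the chord on that degree is Am, so here it functions as iv, borrowed from the parallel minor.

bVI, bVII, iv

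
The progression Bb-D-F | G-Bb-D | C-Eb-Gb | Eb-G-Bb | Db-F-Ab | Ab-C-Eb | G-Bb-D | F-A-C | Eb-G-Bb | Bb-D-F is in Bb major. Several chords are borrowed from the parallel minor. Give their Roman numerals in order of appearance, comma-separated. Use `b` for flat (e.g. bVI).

The diatonic triads in Bb major are Bb, Cm, Dm, Eb, F, Gm, Adim. Of the given chords, Bb–D–F = Bb, G–Bb–D = Gm, Eb–G–Bb = Eb and F–A–C = F are diatonic. But C–Eb–Gb is foreign: the diatonic ii on degree 2 is Cm, whereas Cdim comes from Bb minor. It is labeled ii°. Db–F–Ab is not: scale degree 3 in Bb major carries Dm (iii). In Bb minor the chord on that degree is Db, so here it functions as bIII, borrowed from the parallel minor. But Ab–C–Eb is foreign: the diatonic vii° on degree 7 is Adim, whereas Ab comes from Bb minor. It is labeled bVII.

ii°, bIII, bVII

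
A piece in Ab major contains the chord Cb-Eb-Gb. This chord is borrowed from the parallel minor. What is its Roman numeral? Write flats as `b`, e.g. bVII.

Cb is the lowered form of scale degree 3 in Ab major (the diatonic degree 3 is C). Cb–Eb–Gb is a major chord — the form found in Ab minor, not the diatonic iii (Cm). Borrowed into Ab major it is written bIII.

bIII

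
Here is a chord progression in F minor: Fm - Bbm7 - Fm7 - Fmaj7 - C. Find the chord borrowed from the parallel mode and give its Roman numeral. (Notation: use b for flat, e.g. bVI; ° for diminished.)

Imaj7

F minor has the diatonic set Fm, Gdim, Ab, Bbm, C, Db, Eb (with V from harmonic minor). Fm, Bbm7, Fm7 and C are all diatonic. But Fmaj7 (F–A–C–E) is foreign: the diatonic i on degree 1 is Fm, whereas Fmaj7 comes from F major. It is labeled Imaj7.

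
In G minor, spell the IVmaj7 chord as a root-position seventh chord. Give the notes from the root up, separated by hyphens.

IVmaj7 is built on scale degree 4, which is C in both G minor and its parallel. Stacking thirds in G major on C gives C–E–G–B.

C-E-G-B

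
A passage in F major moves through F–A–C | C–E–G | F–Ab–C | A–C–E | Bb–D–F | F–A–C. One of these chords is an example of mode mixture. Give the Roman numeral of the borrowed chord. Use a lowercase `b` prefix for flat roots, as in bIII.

i

The diatonic triads in F major are F, Gm, Am, Bb, C, Dm, Edim. F–A–C = F, C–E–G = C, A–C–E = Am and Bb–D–F = Bb are all diatonic. F–Ab–C is not: scale degree 1 in F major carries F (I). In F minor the chord on that degree is Fm, so here it functions as i, borrowed from the parallel minor.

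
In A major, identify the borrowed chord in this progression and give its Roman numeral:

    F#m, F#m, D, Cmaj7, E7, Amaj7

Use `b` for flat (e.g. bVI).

A major has the diatonic set A, Bm, C#m, D, E, F#m, G#dim. F#m, D, E7 and Amaj7 are all diatonic. Cmaj7 (C–E–G–B) doesn't fit — on degree 3 A major would have C#m (iii). Cmaj7 is the degree-3 chord of A minor, so it is the borrowed bIIImaj7.

bIIImaj7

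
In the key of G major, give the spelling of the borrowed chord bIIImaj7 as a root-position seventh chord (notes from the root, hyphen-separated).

Bb-D-F-A

bIIImaj7 is built on the lowered scale degree 3. In G major degree 3 is B; lowered it becomes Bb. Building the major-seventh chord from the parallel minor on Bb: Bb–D–F–A.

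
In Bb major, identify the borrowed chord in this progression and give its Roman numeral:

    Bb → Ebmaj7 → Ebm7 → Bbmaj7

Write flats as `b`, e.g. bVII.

iv7

In Bb major the diatonic chords are Bb, Cm, Dm, Eb, F, Gm, Adim. Of the given chords, Bb, Ebmaj7 and Bbmaj7 are diatonic. But Ebm7 (Eb–Gb–Bb–Db) is foreign: the diatonic IV on degree 4 is Eb, whereas Ebm7 comes from Bb minor. It is labeled iv7.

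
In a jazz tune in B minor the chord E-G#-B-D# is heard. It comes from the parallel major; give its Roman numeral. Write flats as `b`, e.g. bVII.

IVmaj7

The root E is the diatonic 4th degree of B minor; the borrowing shows in the chord quality. Diatonically B minor has Em (iv) on that degree; E–G#–B–D# is instead the major-seventh chord native to B major, so it takes the label IVmaj7.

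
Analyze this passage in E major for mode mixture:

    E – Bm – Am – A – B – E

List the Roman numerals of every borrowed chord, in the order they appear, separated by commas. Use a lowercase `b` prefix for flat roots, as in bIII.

In E major the diatonic chords are E, F#m, G#m, A, B, C#m, D#dim. E, A and B are all diatonic. Bm (B–D–F#) doesn't fit — on degree 5 E major would have B (V). Bm is the degree-5 chord of E minor, so it is the borrowed v. But Am (A–C–E) is foreign: the diatonic IV on degree 4 is A, whereas Am comes from E minor. It is labeled iv.

v, iv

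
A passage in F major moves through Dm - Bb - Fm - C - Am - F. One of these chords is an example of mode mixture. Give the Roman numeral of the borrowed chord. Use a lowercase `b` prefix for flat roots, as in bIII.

In F major the diatonic chords are F, Gm, Am, Bb, C, Dm, Edim. Of the given chords, Dm, Bb, C, Am and F are diatonic. But Fm (F–Ab–C) is foreign: the diatonic I on degree 1 is F, whereas Fm comes from F minor. It is labeled i.

i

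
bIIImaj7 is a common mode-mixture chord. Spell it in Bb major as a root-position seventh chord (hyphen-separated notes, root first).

Db-F-Ab-C

bIIImaj7 is built on the lowered scale degree 3. In Bb major degree 3 is D; lowered it becomes Db. Building the major-seventh chord from the parallel minor on Db: Db–F–Ab–C.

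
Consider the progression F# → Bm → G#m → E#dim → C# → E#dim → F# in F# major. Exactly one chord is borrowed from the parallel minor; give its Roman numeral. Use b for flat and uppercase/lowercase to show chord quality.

iv

In F# major the diatonic chords are F#, G#m, A#m, B, C#, D#m, E#dim. F#, G#m, E#dim and C# are all diatonic. But Bm (B–D–F#) is foreign: the diatonic IV on degree 4 is B, whereas Bm comes from F# minor. It is labeled iv.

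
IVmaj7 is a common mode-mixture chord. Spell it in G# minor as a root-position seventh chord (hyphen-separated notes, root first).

C#-E#-G#-B#

The root, C#, is scale degree 4 — the same note in G# minor and G# major; only the chord quality changes. In G# major the chord on C# is C#–E#–G#–B#.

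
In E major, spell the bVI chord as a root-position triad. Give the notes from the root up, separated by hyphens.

bVI is built on the lowered scale degree 6. In E major degree 6 is C#; lowered it becomes C. In E minor the chord on C is C–E–G.

C-E-G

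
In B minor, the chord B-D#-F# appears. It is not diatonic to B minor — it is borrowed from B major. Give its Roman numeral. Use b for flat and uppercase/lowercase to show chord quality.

I

B is scale degree 1 in B minor. The diatonic chord on degree 1 would be Bm (i), but B–D#–F# is the major chord from B major. As a borrowed chord it is labeled I.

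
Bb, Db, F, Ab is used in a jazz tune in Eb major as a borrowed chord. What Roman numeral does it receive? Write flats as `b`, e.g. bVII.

The root Bb is the diatonic 5th degree of Eb major; the borrowing shows in the chord quality. Diatonically Eb major has Bb (V) on that degree; Bb–Db–F–Ab is instead the minor-seventh chord native to Eb minor, so it takes the label v7.

v7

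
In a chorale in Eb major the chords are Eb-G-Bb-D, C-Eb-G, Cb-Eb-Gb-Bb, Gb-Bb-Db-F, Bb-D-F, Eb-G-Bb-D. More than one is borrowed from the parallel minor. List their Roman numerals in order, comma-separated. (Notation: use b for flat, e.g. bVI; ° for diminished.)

bVImaj7, bIIImaj7

Eb major has the diatonic set Eb, Fm, Gm, Ab, Bb, Cm, Ddim. Eb–G–Bb–D = Ebmaj7, C–Eb–G = Cm and Bb–D–F = Bb all belong to that set. Cb–Eb–Gb–Bb is not: scale degree 6 in Eb major carries Cm (vi). In Eb minor the chord on that degree is Cbmaj7, so here it functions as bVImaj7, borrowed from the parallel minor. Gb–Bb–Db–F is not: scale degree 3 in Eb major carries Gm (iii). In Eb minor the chord on that degree is Gbmaj7, so here it functions as bIIImaj7, borrowed from the parallel minor.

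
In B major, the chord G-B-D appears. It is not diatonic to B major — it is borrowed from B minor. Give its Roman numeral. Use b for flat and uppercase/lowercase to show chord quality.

bVI

The root G is the lowered 6th scale degree — diatonically B major has G# there. The diatonic chord on degree 6 would be G#m (vi), but G–B–D is the major chord from B minor. As a borrowed chord it is labeled bVI.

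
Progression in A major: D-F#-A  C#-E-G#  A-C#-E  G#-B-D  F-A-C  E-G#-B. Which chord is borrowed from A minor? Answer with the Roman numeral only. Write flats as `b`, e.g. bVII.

In A major the diatonic chords are A, Bm, C#m, D, E, F#m, G#dim. D–F#–A = D, C#–E–G# = C#m, A–C#–E = A, G#–B–D = G#dim and E–G#–B = E are all diatonic. F–A–C is not: scale degree 6 in A major carries F#m (vi). In A minor the chord on that degree is F, so here it functions as bVI, borrowed from the parallel minor.

bVI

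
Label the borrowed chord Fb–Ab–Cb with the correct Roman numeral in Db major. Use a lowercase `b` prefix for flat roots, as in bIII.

bIII

Fb is the lowered form of scale degree 3 in Db major (the diatonic degree 3 is F). The diatonic chord on degree 3 would be Fm (iii), but Fb–Ab–Cb is the major chord from Db minor. As a borrowed chord it is labeled bIII.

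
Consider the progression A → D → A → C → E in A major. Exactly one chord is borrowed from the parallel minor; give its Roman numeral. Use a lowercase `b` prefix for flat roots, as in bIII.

In A major the diatonic chords are A, Bm, C#m, D, E, F#m, G#dim. A, D and E are all diatonic. C (C–E–G) doesn't fit — on degree 3 A major would have C#m (iii). C is the degree-3 chord of A minor, so it is the borrowed bIII.

bIII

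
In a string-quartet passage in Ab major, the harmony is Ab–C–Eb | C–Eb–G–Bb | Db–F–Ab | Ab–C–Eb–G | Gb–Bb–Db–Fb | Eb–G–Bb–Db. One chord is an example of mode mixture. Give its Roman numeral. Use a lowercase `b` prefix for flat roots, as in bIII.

bVII7

In Ab major the diatonic chords are Ab, Bbm, Cm, Db, Eb, Fm, Gdim. Of the given chords, Ab–C–Eb = Ab, C–Eb–G–Bb = Cm7, Db–F–Ab = Db, Ab–C–Eb–G = Abmaj7 and Eb–G–Bb–Db = Eb7 are diatonic. Gb–Bb–Db–Fb doesn't fit — on degree 7 Ab major would have Gdim (vii°). Gb7 is the degree-7 chord of Ab minor, so it is the borrowed bVII7.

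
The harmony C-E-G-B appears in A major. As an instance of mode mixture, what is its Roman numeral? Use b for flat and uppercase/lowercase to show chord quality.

bIIImaj7

In A major scale degree 3 is C#; C is its lowered form, from A minor. C–E–G–B is a major-seventh chord — the form found in A minor, not the diatonic iii (C#m). Borrowed into A major it is written bIIImaj7.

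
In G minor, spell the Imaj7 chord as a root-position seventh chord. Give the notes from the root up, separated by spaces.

Imaj7 is built on scale degree 1, which is G in both G minor and its parallel. Building the major-seventh chord from the parallel major on G: G–B–D–F#.

G B D F#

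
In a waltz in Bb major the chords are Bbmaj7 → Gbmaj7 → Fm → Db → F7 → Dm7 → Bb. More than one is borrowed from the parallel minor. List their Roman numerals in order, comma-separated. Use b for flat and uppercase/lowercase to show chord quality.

The diatonic triads in Bb major are Bb, Cm, Dm, Eb, F, Gm, Adim. Bbmaj7, F7, Dm7 and Bb all belong to that set. Gbmaj7 (Gb–Bb–Db–F) is not: scale degree 6 in Bb major carries Gm (vi). In Bb minor the chord on that degree is Gbmaj7, so here it functions as bVImaj7, borrowed from the parallel minor. Fm (F–Ab–C) doesn't fit — on degree 5 Bb major would have F (V). Fm is the degree-5 chord of Bb minor, so it is the borrowed v. Db (Db–F–Ab) doesn't fit — on degree 3 Bb major would have Dm (iii). Db is the degree-3 chord of Bb minor, so it is the borrowed bIII.

bVImaj7, v, bIII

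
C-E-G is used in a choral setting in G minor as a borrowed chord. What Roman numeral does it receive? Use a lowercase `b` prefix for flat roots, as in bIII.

IV

The root C is the diatonic 4th degree of G minor; the borrowing shows in the chord quality. The diatonic chord on degree 4 would be Cm (iv), but C–E–G is the major chord from G major. As a borrowed chord it is labeled IV.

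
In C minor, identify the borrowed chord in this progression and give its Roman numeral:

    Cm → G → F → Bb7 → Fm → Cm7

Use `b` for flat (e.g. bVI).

The diatonic triads in C minor (with V from harmonic minor) are Cm, Ddim, Eb, Fm, G, Ab, Bb. Cm, G, Bb7, Fm and Cm7 are all diatonic. But F (F–A–C) is foreign: the diatonic iv on degree 4 is Fm, whereas F comes from C major. It is labeled IV.

IV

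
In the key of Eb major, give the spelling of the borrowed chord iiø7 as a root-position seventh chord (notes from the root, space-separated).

F Ab Cb Eb

The root, F, is scale degree 2 — the same note in Eb major and Eb minor; only the chord quality changes. Stacking thirds in Eb minor on F gives F–Ab–Cb–Eb.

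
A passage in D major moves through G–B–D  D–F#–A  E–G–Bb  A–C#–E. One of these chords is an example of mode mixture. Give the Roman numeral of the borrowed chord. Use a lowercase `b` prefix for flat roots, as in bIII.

ii°

D major has the diatonic set D, Em, F#m, G, A, Bm, C#dim. G–B–D = G, D–F#–A = D and A–C#–E = A are all diatonic. E–G–Bb is not: scale degree 2 in D major carries Em (ii). In D minor the chord on that degree is Edim, so here it functions as ii°, borrowed from the parallel minor.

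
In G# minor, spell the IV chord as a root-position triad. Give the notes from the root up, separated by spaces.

IV is built on scale degree 4, which is C# in both G# minor and its parallel. Building the major chord from the parallel major on C#: C#–E#–G#.

C# E# G#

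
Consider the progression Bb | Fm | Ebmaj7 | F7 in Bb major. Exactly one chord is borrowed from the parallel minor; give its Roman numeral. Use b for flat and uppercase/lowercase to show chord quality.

The diatonic triads in Bb major are Bb, Cm, Dm, Eb, F, Gm, Adim. Of the given chords, Bb, Ebmaj7 and F7 are diatonic. Fm (F–Ab–C) doesn't fit — on degree 5 Bb major would have F (V). Fm is the degree-5 chord of Bb minor, so it is the borrowed v.

v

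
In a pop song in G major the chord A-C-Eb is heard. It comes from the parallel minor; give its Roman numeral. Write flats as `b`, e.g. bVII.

ii°

A is scale degree 2 in G major. Diatonically G major has Am (ii) on that degree; A–C–Eb is instead the diminished chord native to G minor, so it takes the label ii°.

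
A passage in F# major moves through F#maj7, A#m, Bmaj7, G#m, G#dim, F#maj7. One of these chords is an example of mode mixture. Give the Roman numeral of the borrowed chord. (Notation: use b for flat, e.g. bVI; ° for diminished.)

The diatonic triads in F# major are F#, G#m, A#m, B, C#, D#m, E#dim. Of the given chords, F#maj7, A#m, Bmaj7 and G#m are diatonic. G#dim (G#–B–D) doesn't fit — on degree 2 F# major would have G#m (ii). G#dim is the degree-2 chord of F# minor, so it is the borrowed ii°.

ii°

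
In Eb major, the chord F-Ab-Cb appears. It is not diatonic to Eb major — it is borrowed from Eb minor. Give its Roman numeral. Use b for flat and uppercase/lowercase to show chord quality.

ii°

F is scale degree 2 in Eb major. The diatonic chord on degree 2 would be Fm (ii), but F–Ab–Cb is the diminished chord from Eb minor. As a borrowed chord it is labeled ii°.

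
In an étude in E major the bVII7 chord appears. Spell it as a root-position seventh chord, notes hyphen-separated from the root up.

The root of bVII7 is the lowered 7th degree: D# becomes D. In E minor the chord on D is D–F#–A–C.

D-F#-A-C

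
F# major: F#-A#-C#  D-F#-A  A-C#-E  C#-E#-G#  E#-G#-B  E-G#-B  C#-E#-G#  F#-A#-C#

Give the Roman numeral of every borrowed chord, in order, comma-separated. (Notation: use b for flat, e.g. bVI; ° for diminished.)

bVI, bIII, bVII

The diatonic triads in F# major are F#, G#m, A#m, B, C#, D#m, E#dim. F#–A#–C# = F#, C#–E#–G# = C# and E#–G#–B = E#dim all belong to that set. D–F#–A doesn't fit — on degree 6 F# major would have D#m (vi). D is the degree-6 chord of F# minor, so it is the borrowed bVI. A–C#–E is not: scale degree 3 in F# major carries A#m (iii). In F# minor the chord on that degree is A, so here it functions as bIII, borrowed from the parallel minor. But E–G#–B is foreign: the diatonic vii° on degree 7 is E#dim, whereas E comes from F# minor. It is labeled bVII.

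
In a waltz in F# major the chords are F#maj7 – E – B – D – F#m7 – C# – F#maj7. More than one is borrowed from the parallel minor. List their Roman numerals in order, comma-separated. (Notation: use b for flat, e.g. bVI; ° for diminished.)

In F# major the diatonic chords are F#, G#m, A#m, B, C#, D#m, E#dim. F#maj7, B and C# are all diatonic. But E (E–G#–B) is foreign: the diatonic vii° on degree 7 is E#dim, whereas E comes from F# minor. It is labeled bVII. D (D–F#–A) is not: scale degree 6 in F# major carries D#m (vi). In F# minor the chord on that degree is D, so here it functions as bVI, borrowed from the parallel minor. F#m7 (F#–A–C#–E) doesn't fit — on degree 1 F# major would have F# (I). F#m7 is the degree-1 chord of F# minor, so it is the borrowed i7.

bVII, bVI, i7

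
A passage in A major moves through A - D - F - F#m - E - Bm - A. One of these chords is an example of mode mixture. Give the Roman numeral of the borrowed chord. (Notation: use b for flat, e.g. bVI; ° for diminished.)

In A major the diatonic chords are A, Bm, C#m, D, E, F#m, G#dim. A, D, F#m, E and Bm are all diatonic. But F (F–A–C) is foreign: the diatonic vi on degree 6 is F#m, whereas F comes from A minor. It is labeled bVI.

bVI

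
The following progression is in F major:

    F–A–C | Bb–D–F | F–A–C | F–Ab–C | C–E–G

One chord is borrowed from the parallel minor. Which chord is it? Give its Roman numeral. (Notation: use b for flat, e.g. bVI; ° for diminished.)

i

The diatonic triads in F major are F, Gm, Am, Bb, C, Dm, Edim. F–A–C = F, Bb–D–F = Bb and C–E–G = C all belong to that set. F–Ab–C is not: scale degree 1 in F major carries F (I). In F minor the chord on that degree is Fm, so here it functions as i, borrowed from the parallel minor.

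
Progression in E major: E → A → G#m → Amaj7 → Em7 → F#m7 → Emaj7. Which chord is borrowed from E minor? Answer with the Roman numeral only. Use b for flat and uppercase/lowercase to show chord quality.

E major has the diatonic set E, F#m, G#m, A, B, C#m, D#dim. Of the given chords, E, A, G#m, Amaj7, F#m7 and Emaj7 are diatonic. Em7 (E–G–B–D) doesn't fit — on degree 1 E major would have E (I). Em7 is the degree-1 chord of E minor, so it is the borrowed i7.

i7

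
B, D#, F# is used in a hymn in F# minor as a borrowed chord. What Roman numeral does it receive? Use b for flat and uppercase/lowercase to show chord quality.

B is scale degree 4 in F# minor. The diatonic chord on degree 4 would be Bm (iv), but B–D#–F# is the major chord from F# major. As a borrowed chord it is labeled IV.

IV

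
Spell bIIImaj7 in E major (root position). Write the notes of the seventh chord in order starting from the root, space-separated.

bIIImaj7 is built on the lowered scale degree 3. In E major degree 3 is G#; lowered it becomes G. Building the major-seventh chord from the parallel minor on G: G–B–D–F#.

G B D F#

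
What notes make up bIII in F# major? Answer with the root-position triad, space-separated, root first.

bIII is built on the lowered scale degree 3. In F# major degree 3 is A#; lowered it becomes A. In F# minor the chord on A is A–C#–E.

A C# E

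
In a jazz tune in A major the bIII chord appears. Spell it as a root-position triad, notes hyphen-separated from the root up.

C-E-G

Scale degree 3 in A major is C#. bIII uses the lowered form, C, taken from A minor. Building the major chord from the parallel minor on C: C–E–G.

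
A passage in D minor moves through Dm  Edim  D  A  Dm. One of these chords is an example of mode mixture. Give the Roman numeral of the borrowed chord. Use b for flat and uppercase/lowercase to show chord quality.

The diatonic triads in D minor (with V from harmonic minor) are Dm, Edim, F, Gm, A, Bb, C. Of the given chords, Dm, Edim and A are diatonic. But D (D–F#–A) is foreign: the diatonic i on degree 1 is Dm, whereas D comes from D major. It is labeled I.

I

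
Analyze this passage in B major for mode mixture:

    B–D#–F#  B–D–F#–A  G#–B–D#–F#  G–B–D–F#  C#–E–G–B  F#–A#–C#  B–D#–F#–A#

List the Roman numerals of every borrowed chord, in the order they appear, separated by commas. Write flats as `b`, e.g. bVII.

i7, bVImaj7, iiø7

B major has the diatonic set B, C#m, D#m, E, F#, G#m, A#dim. Of the given chords, B–D#–F# = B, G#–B–D#–F# = G#m7, F#–A#–C# = F# and B–D#–F#–A# = Bmaj7 are diatonic. B–D–F#–A is not: scale degree 1 in B major carries B (I). In B minor the chord on that degree is Bm7, so here it functions as i7, borrowed from the parallel minor. G–B–D–F# doesn't fit — on degree 6 B major would have G#m (vi). Gmaj7 is the degree-6 chord of B minor, so it is the borrowed bVImaj7. But C#–E–G–B is foreign: the diatonic ii on degree 2 is C#m, whereas C#m7b5 comes from B minor. It is labeled iiø7.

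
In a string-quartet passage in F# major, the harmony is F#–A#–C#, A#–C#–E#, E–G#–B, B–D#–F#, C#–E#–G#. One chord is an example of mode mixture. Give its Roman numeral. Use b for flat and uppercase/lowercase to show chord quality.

The diatonic triads in F# major are F#, G#m, A#m, B, C#, D#m, E#dim. Of the given chords, F#–A#–C# = F#, A#–C#–E# = A#m, B–D#–F# = B and C#–E#–G# = C# are diatonic. E–G#–B doesn't fit — on degree 7 F# major would have E#dim (vii°). E is the degree-7 chord of F# minor, so it is the borrowed bVII.

bVII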